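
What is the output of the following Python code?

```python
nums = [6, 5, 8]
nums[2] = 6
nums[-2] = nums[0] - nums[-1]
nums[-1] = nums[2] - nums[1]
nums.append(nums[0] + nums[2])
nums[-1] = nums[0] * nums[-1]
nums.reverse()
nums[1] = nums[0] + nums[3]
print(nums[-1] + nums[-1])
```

nums[2] = 6 → [6, 5, 6]
nums[-2] = nums[0]-nums[-1] = 6-6 = 0 → [6, 0, 6]
nums[-1] = nums[2]-nums[1] = 6-0 = 6 → [6, 0, 6]
append nums[0]+nums[2] = 6+6 = 12 → [6, 0, 6, 12]
nums[-1] = nums[0]*nums[-1] = 6*12 = 72 → [6, 0, 6, 72]
reverse → [72, 6, 0, 6]
nums[1] = nums[0]+nums[3] = 72+6 = 78 → [72, 78, 0, 6]
nums[-1]+nums[-1] = 6+6 = 12

12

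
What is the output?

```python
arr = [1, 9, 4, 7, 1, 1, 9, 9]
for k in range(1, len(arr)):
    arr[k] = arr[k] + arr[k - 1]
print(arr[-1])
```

k=1: arr[1] = 9+1 = 10 → [1, 10, 4, 7, 1, 1, 9, 9]
k=2: arr[2] = 4+10 = 14 → [1, 10, 14, 7, 1, 1, 9, 9]
k=3: arr[3] = 7+14 = 21 → [1, 10, 14, 21, 1, 1, 9, 9]
k=4: arr[4] = 1+21 = 22 → [1, 10, 14, 21, 22, 1, 9, 9]
k=5: arr[5] = 1+22 = 23 → [1, 10, 14, 21, 22, 23, 9, 9]
k=6: arr[6] = 9+23 = 32 → [1, 10, 14, 21, 22, 23, 32, 9]
k=7: arr[7] = 9+32 = 41 → [1, 10, 14, 21, 22, 23, 32, 41]

41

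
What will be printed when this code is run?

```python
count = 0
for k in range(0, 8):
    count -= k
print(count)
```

k=0: count = 0-0 = 0
k=1: count = 0-1 = -1
k=2: count = (-1)-2 = -3
k=3: count = (-3)-3 = -6
k=4: count = (-6)-4 = -10
k=5: count = (-10)-5 = -15
k=6: count = (-15)-6 = -21
k=7: count = (-21)-7 = -28

-28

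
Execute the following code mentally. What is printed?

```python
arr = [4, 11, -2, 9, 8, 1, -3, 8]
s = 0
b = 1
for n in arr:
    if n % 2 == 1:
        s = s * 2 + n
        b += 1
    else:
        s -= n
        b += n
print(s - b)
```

12

n=4: not odd, s = 0-4 = -4; b=5
n=11: odd, s = (-4)*2+11 = 3; b=6
n=-2: not odd, s = 3-(-2) = 5; b=4
n=9: odd, s = 5*2+9 = 19; b=5
n=8: not odd, s = 19-8 = 11; b=13
n=1: odd, s = 11*2+1 = 23; b=14
n=-3: odd, s = 23*2+(-3) = 43; b=15
n=8: not odd, s = 43-8 = 35; b=23
s-b = 35-23 = 12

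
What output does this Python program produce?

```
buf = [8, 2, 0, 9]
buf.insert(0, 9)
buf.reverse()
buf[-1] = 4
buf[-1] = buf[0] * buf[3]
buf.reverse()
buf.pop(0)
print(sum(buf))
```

insert 9 at 0 → [9, 8, 2, 0, 9]
reverse → [9, 0, 2, 8, 9]
buf[-1] = 4 → [9, 0, 2, 8, 4]
buf[-1] = buf[0]*buf[3] = 9*8 = 72 → [9, 0, 2, 8, 72]
reverse → [72, 8, 2, 0, 9]
pop(0) removes 72 → [8, 2, 0, 9]
sum = 19

19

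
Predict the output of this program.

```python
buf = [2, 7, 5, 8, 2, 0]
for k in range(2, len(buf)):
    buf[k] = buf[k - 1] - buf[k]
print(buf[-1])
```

-8

k=2: buf[2] = 7-5 = 2 → [2, 7, 2, 8, 2, 0]
k=3: buf[3] = 2-8 = -6 → [2, 7, 2, -6, 2, 0]
k=4: buf[4] = (-6)-2 = -8 → [2, 7, 2, -6, -8, 0]
k=5: buf[5] = (-8)-0 = -8 → [2, 7, 2, -6, -8, -8]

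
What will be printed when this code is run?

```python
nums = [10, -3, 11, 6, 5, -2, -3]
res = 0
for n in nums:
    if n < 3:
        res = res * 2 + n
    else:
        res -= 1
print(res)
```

-39

n=10: not <3, res = 0-1 = -1
n=-3: <3, res = (-1)*2+(-3) = -5
n=11: not <3, res = (-5)-1 = -6
n=6: not <3, res = (-6)-1 = -7
n=5: not <3, res = (-7)-1 = -8
n=-2: <3, res = (-8)*2+(-2) = -18
n=-3: <3, res = (-18)*2+(-3) = -39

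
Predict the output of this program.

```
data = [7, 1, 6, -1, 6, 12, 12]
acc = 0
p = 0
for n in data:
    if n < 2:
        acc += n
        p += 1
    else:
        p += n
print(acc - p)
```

n=7: not <2; p=7
n=1: <2, acc = 0+1 = 1; p=8
n=6: not <2; p=14
n=-1: <2, acc = 1+(-1) = 0; p=15
n=6: not <2; p=21
n=12: not <2; p=33
n=12: not <2; p=45
acc-p = 0-45 = -45

-45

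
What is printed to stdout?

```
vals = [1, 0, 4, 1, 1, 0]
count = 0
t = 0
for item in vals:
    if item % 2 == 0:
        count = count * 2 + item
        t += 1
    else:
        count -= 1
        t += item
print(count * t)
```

-24

item=1: not even, count = 0-1 = -1; t=1
item=0: even, count = (-1)*2+0 = -2; t=2
item=4: even, count = (-2)*2+4 = 0; t=3
item=1: not even, count = 0-1 = -1; t=4
item=1: not even, count = (-1)-1 = -2; t=5
item=0: even, count = (-2)*2+0 = -4; t=6
count*t = (-4)*6 = -24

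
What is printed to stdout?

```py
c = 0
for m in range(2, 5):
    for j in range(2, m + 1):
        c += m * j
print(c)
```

m=2,j=2: c = 0+4 = 4
m=3,j=2: c = 4+6 = 10
m=3,j=3: c = 10+9 = 19
m=4,j=2: c = 19+8 = 27
m=4,j=3: c = 27+12 = 39
m=4,j=4: c = 39+16 = 55

55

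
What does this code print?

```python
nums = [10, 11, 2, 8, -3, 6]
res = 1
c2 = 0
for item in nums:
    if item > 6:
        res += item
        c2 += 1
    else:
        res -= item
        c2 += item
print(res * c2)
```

item=10: >6, res = 1+10 = 11; c2=1
item=11: >6, res = 11+11 = 22; c2=2
item=2: not >6, res = 22-2 = 20; c2=4
item=8: >6, res = 20+8 = 28; c2=5
item=-3: not >6, res = 28-(-3) = 31; c2=2
item=6: not >6, res = 31-6 = 25; c2=8
res*c2 = 25*8 = 200

200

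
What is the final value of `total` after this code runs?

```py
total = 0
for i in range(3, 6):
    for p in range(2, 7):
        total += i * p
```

240

i=3,p=2: total = 0+6 = 6
i=3,p=3: total = 6+9 = 15
i=3,p=4: total = 15+12 = 27
i=3,p=5: total = 27+15 = 42
i=3,p=6: total = 42+18 = 60
i=4,p=2: total = 60+8 = 68
i=4,p=3: total = 68+12 = 80
i=4,p=4: total = 80+16 = 96
i=4,p=5: total = 96+20 = 116
i=4,p=6: total = 116+24 = 140
i=5,p=2: total = 140+10 = 150
i=5,p=3: total = 150+15 = 165
i=5,p=4: total = 165+20 = 185
i=5,p=5: total = 185+25 = 210
i=5,p=6: total = 210+30 = 240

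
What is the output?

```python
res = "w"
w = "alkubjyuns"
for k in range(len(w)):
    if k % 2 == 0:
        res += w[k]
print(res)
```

k=0: add 'a' → 'wa'
k=1: skip
k=2: add 'k' → 'wak'
k=3: skip
k=4: add 'b' → 'wakb'
k=5: skip
k=6: add 'y' → 'wakby'
k=7: skip
k=8: add 'n' → 'wakbyn'
k=9: skip

wakbyn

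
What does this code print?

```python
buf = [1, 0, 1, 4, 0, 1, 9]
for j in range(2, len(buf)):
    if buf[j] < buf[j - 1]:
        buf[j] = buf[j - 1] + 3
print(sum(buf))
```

j=2: 1>=0, unchanged → [1, 0, 1, 4, 0, 1, 9]
j=3: 4>=1, unchanged → [1, 0, 1, 4, 0, 1, 9]
j=4: 0<4, buf[4] = 4+3 = 7 → [1, 0, 1, 4, 7, 1, 9]
j=5: 1<7, buf[5] = 7+3 = 10 → [1, 0, 1, 4, 7, 10, 9]
j=6: 9<10, buf[6] = 10+3 = 13 → [1, 0, 1, 4, 7, 10, 13]
sum = 36

36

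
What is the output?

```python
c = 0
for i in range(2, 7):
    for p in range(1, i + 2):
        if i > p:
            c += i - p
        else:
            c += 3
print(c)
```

i=2,p=1: 2>1, c = 0+1 = 1
i=2,p=2: not 2>2, c = 1+3 = 4
i=2,p=3: not 2>3, c = 4+3 = 7
i=3,p=1: 3>1, c = 7+2 = 9
i=3,p=2: 3>2, c = 9+1 = 10
i=3,p=3: not 3>3, c = 10+3 = 13
i=3,p=4: not 3>4, c = 13+3 = 16
i=4,p=1: 4>1, c = 16+3 = 19
i=4,p=2: 4>2, c = 19+2 = 21
i=4,p=3: 4>3, c = 21+1 = 22
i=4,p=4: not 4>4, c = 22+3 = 25
i=4,p=5: not 4>5, c = 25+3 = 28
i=5,p=1: 5>1, c = 28+4 = 32
i=5,p=2: 5>2, c = 32+3 = 35
i=5,p=3: 5>3, c = 35+2 = 37
i=5,p=4: 5>4, c = 37+1 = 38
i=5,p=5: not 5>5, c = 38+3 = 41
i=5,p=6: not 5>6, c = 41+3 = 44
i=6,p=1: 6>1, c = 44+5 = 49
i=6,p=2: 6>2, c = 49+4 = 53
i=6,p=3: 6>3, c = 53+3 = 56
i=6,p=4: 6>4, c = 56+2 = 58
i=6,p=5: 6>5, c = 58+1 = 59
i=6,p=6: not 6>6, c = 59+3 = 62
i=6,p=7: not 6>7, c = 62+3 = 65

65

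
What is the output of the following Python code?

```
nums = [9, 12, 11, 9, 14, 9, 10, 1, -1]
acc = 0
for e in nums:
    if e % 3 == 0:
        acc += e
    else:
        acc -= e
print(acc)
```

e=9: %3==0, acc = 0+9 = 9
e=12: %3==0, acc = 9+12 = 21
e=11: not %3==0, acc = 21-11 = 10
e=9: %3==0, acc = 10+9 = 19
e=14: not %3==0, acc = 19-14 = 5
e=9: %3==0, acc = 5+9 = 14
e=10: not %3==0, acc = 14-10 = 4
e=1: not %3==0, acc = 4-1 = 3
e=-1: not %3==0, acc = 3-(-1) = 4

4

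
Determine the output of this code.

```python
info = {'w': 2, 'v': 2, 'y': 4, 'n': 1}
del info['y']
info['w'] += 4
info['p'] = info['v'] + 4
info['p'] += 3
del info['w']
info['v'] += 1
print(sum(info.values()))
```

13

del 'y' → {'w': 2, 'v': 2, 'n': 1}
info['w'] = 2+4 = 6 → {'w': 6, 'v': 2, 'n': 1}
info['p'] = info['v']+4 = 6 → {'w': 6, 'v': 2, 'n': 1, 'p': 6}
info['p'] = 6+3 = 9 → {'w': 6, 'v': 2, 'n': 1, 'p': 9}
del 'w' → {'v': 2, 'n': 1, 'p': 9}
info['v'] = 2+1 = 3 → {'v': 3, 'n': 1, 'p': 9}
sum of values = 13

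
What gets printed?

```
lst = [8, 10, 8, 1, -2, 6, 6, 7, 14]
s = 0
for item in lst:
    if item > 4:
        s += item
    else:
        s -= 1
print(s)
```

57

item=8: >4, s = 0+8 = 8
item=10: >4, s = 8+10 = 18
item=8: >4, s = 18+8 = 26
item=1: not >4, s = 26-1 = 25
item=-2: not >4, s = 25-1 = 24
item=6: >4, s = 24+6 = 30
item=6: >4, s = 30+6 = 36
item=7: >4, s = 36+7 = 43
item=14: >4, s = 43+14 = 57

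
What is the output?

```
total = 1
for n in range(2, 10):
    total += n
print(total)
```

n=2: total = 1+2 = 3
n=3: total = 3+3 = 6
n=4: total = 6+4 = 10
n=5: total = 10+5 = 15
n=6: total = 15+6 = 21
n=7: total = 21+7 = 28
n=8: total = 28+8 = 36
n=9: total = 36+9 = 45

45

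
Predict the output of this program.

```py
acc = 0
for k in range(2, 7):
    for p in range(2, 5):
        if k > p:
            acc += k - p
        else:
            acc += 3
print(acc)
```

k=2,p=2: not 2>2, acc = 0+3 = 3
k=2,p=3: not 2>3, acc = 3+3 = 6
k=2,p=4: not 2>4, acc = 6+3 = 9
k=3,p=2: 3>2, acc = 9+1 = 10
k=3,p=3: not 3>3, acc = 10+3 = 13
k=3,p=4: not 3>4, acc = 13+3 = 16
k=4,p=2: 4>2, acc = 16+2 = 18
k=4,p=3: 4>3, acc = 18+1 = 19
k=4,p=4: not 4>4, acc = 19+3 = 22
k=5,p=2: 5>2, acc = 22+3 = 25
k=5,p=3: 5>3, acc = 25+2 = 27
k=5,p=4: 5>4, acc = 27+1 = 28
k=6,p=2: 6>2, acc = 28+4 = 32
k=6,p=3: 6>3, acc = 32+3 = 35
k=6,p=4: 6>4, acc = 35+2 = 37

37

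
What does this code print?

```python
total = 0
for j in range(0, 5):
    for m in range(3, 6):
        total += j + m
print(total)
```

90

j=0,m=3: total = 0+3 = 3
j=0,m=4: total = 3+4 = 7
j=0,m=5: total = 7+5 = 12
j=1,m=3: total = 12+4 = 16
j=1,m=4: total = 16+5 = 21
j=1,m=5: total = 21+6 = 27
j=2,m=3: total = 27+5 = 32
j=2,m=4: total = 32+6 = 38
j=2,m=5: total = 38+7 = 45
j=3,m=3: total = 45+6 = 51
j=3,m=4: total = 51+7 = 58
j=3,m=5: total = 58+8 = 66
j=4,m=3: total = 66+7 = 73
j=4,m=4: total = 73+8 = 81
j=4,m=5: total = 81+9 = 90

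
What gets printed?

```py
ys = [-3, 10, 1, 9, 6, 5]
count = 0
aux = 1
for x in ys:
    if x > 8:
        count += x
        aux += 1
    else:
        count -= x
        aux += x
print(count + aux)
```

22

x=-3: not >8, count = 0-(-3) = 3; aux=-2
x=10: >8, count = 3+10 = 13; aux=-1
x=1: not >8, count = 13-1 = 12; aux=0
x=9: >8, count = 12+9 = 21; aux=1
x=6: not >8, count = 21-6 = 15; aux=7
x=5: not >8, count = 15-5 = 10; aux=12
count+aux = 10+12 = 22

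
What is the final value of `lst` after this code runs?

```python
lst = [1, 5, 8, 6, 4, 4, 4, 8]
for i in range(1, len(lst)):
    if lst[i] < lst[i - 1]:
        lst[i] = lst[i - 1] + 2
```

i=1: 5>=1, unchanged → [1, 5, 8, 6, 4, 4, 4, 8]
i=2: 8>=5, unchanged → [1, 5, 8, 6, 4, 4, 4, 8]
i=3: 6<8, lst[3] = 8+2 = 10 → [1, 5, 8, 10, 4, 4, 4, 8]
i=4: 4<10, lst[4] = 10+2 = 12 → [1, 5, 8, 10, 12, 4, 4, 8]
i=5: 4<12, lst[5] = 12+2 = 14 → [1, 5, 8, 10, 12, 14, 4, 8]
i=6: 4<14, lst[6] = 14+2 = 16 → [1, 5, 8, 10, 12, 14, 16, 8]
i=7: 8<16, lst[7] = 16+2 = 18 → [1, 5, 8, 10, 12, 14, 16, 18]

[1, 5, 8, 10, 12, 14, 16, 18]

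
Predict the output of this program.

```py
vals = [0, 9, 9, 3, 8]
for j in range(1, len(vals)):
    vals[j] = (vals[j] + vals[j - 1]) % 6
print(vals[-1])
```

j=1: vals[1] = (9+0)%6 = 3 → [0, 3, 9, 3, 8]
j=2: vals[2] = (9+3)%6 = 0 → [0, 3, 0, 3, 8]
j=3: vals[3] = (3+0)%6 = 3 → [0, 3, 0, 3, 8]
j=4: vals[4] = (8+3)%6 = 5 → [0, 3, 0, 3, 5]

5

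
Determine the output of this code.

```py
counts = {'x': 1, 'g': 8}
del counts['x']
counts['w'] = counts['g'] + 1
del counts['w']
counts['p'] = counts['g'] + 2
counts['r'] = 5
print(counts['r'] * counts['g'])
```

del 'x' → {'g': 8}
counts['w'] = counts['g']+1 = 9 → {'g': 8, 'w': 9}
del 'w' → {'g': 8}
counts['p'] = counts['g']+2 = 10 → {'g': 8, 'p': 10}
counts['r'] = 5 → {'g': 8, 'p': 10, 'r': 5}
counts['r']*counts['g'] = 5*8 = 40

40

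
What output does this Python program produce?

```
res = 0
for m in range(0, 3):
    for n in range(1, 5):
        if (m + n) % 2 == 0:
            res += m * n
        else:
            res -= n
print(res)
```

m=0,n=1: odd sum, res = 0-1 = -1
m=0,n=2: even sum, res = (-1)+0 = -1
m=0,n=3: odd sum, res = (-1)-3 = -4
m=0,n=4: even sum, res = (-4)+0 = -4
m=1,n=1: even sum, res = (-4)+1 = -3
m=1,n=2: odd sum, res = (-3)-2 = -5
m=1,n=3: even sum, res = (-5)+3 = -2
m=1,n=4: odd sum, res = (-2)-4 = -6
m=2,n=1: odd sum, res = (-6)-1 = -7
m=2,n=2: even sum, res = (-7)+4 = -3
m=2,n=3: odd sum, res = (-3)-3 = -6
m=2,n=4: even sum, res = (-6)+8 = 2

2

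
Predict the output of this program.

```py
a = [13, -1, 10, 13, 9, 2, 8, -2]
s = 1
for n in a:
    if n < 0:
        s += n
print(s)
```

n=13: not <0
n=-1: <0, s = 1+(-1) = 0
n=10: not <0
n=13: not <0
n=9: not <0
n=2: not <0
n=8: not <0
n=-2: <0, s = 0+(-2) = -2

-2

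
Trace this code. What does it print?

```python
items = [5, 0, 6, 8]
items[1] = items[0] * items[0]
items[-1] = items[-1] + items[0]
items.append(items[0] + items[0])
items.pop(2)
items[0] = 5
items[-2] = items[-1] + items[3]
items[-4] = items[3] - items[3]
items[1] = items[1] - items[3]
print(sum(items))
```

items[1] = items[0]*items[0] = 5*5 = 25 → [5, 25, 6, 8]
items[-1] = items[-1]+items[0] = 8+5 = 13 → [5, 25, 6, 13]
append items[0]+items[0] = 5+5 = 10 → [5, 25, 6, 13, 10]
pop(2) removes 6 → [5, 25, 13, 10]
items[0] = 5 → [5, 25, 13, 10]
items[-2] = items[-1]+items[3] = 10+10 = 20 → [5, 25, 20, 10]
items[-4] = items[3]-items[3] = 10-10 = 0 → [0, 25, 20, 10]
items[1] = items[1]-items[3] = 25-10 = 15 → [0, 15, 20, 10]
sum = 45

45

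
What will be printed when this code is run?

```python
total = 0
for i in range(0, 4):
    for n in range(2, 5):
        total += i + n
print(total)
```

54

i=0,n=2: total = 0+2 = 2
i=0,n=3: total = 2+3 = 5
i=0,n=4: total = 5+4 = 9
i=1,n=2: total = 9+3 = 12
i=1,n=3: total = 12+4 = 16
i=1,n=4: total = 16+5 = 21
i=2,n=2: total = 21+4 = 25
i=2,n=3: total = 25+5 = 30
i=2,n=4: total = 30+6 = 36
i=3,n=2: total = 36+5 = 41
i=3,n=3: total = 41+6 = 47
i=3,n=4: total = 47+7 = 54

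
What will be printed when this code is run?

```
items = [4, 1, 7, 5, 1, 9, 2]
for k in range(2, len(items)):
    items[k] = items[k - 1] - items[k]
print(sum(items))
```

k=2: items[2] = 1-7 = -6 → [4, 1, -6, 5, 1, 9, 2]
k=3: items[3] = (-6)-5 = -11 → [4, 1, -6, -11, 1, 9, 2]
k=4: items[4] = (-11)-1 = -12 → [4, 1, -6, -11, -12, 9, 2]
k=5: items[5] = (-12)-9 = -21 → [4, 1, -6, -11, -12, -21, 2]
k=6: items[6] = (-21)-2 = -23 → [4, 1, -6, -11, -12, -21, -23]
sum = -68

-68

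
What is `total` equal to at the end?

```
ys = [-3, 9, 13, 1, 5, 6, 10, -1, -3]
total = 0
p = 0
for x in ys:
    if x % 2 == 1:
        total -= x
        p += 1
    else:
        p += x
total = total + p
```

2

x=-3: odd, total = 0-(-3) = 3; p=1
x=9: odd, total = 3-9 = -6; p=2
x=13: odd, total = (-6)-13 = -19; p=3
x=1: odd, total = (-19)-1 = -20; p=4
x=5: odd, total = (-20)-5 = -25; p=5
x=6: not odd; p=11
x=10: not odd; p=21
x=-1: odd, total = (-25)-(-1) = -24; p=22
x=-3: odd, total = (-24)-(-3) = -21; p=23
total+p = (-21)+23 = 2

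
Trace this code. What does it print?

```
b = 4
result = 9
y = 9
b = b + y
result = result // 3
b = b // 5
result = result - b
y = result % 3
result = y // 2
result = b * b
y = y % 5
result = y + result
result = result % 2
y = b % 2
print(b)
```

2

b = 4+9 = 13
result = 9//3 = 3
b = 13//5 = 2
result = 3-2 = 1
y = 1%3 = 1
result = 1//2 = 0
result = 2*2 = 4
y = 1%5 = 1
result = 1+4 = 5
result = 5%2 = 1
y = 2%2 = 0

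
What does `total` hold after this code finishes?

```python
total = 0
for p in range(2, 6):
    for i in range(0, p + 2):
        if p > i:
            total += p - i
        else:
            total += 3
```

p=2,i=0: 2>0, total = 0+2 = 2
p=2,i=1: 2>1, total = 2+1 = 3
p=2,i=2: not 2>2, total = 3+3 = 6
p=2,i=3: not 2>3, total = 6+3 = 9
p=3,i=0: 3>0, total = 9+3 = 12
p=3,i=1: 3>1, total = 12+2 = 14
p=3,i=2: 3>2, total = 14+1 = 15
p=3,i=3: not 3>3, total = 15+3 = 18
p=3,i=4: not 3>4, total = 18+3 = 21
p=4,i=0: 4>0, total = 21+4 = 25
p=4,i=1: 4>1, total = 25+3 = 28
p=4,i=2: 4>2, total = 28+2 = 30
p=4,i=3: 4>3, total = 30+1 = 31
p=4,i=4: not 4>4, total = 31+3 = 34
p=4,i=5: not 4>5, total = 34+3 = 37
p=5,i=0: 5>0, total = 37+5 = 42
p=5,i=1: 5>1, total = 42+4 = 46
p=5,i=2: 5>2, total = 46+3 = 49
p=5,i=3: 5>3, total = 49+2 = 51
p=5,i=4: 5>4, total = 51+1 = 52
p=5,i=5: not 5>5, total = 52+3 = 55
p=5,i=6: not 5>6, total = 55+3 = 58

58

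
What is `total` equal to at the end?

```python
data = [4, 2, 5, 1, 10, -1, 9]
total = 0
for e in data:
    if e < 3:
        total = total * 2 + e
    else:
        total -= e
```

e=4: not <3, total = 0-4 = -4
e=2: <3, total = (-4)*2+2 = -6
e=5: not <3, total = (-6)-5 = -11
e=1: <3, total = (-11)*2+1 = -21
e=10: not <3, total = (-21)-10 = -31
e=-1: <3, total = (-31)*2+(-1) = -63
e=9: not <3, total = (-63)-9 = -72

-72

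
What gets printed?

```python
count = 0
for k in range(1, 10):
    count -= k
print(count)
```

k=1: count = 0-1 = -1
k=2: count = (-1)-2 = -3
k=3: count = (-3)-3 = -6
k=4: count = (-6)-4 = -10
k=5: count = (-10)-5 = -15
k=6: count = (-15)-6 = -21
k=7: count = (-21)-7 = -28
k=8: count = (-28)-8 = -36
k=9: count = (-36)-9 = -45

-45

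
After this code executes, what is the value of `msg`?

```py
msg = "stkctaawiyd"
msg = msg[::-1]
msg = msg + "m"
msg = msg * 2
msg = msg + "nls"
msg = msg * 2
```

reverse → 'dyiwaatckts'
+ 'm' → 'dyiwaatcktsm'
repeat ×2 → 'dyiwaatcktsmdyiwaatcktsm'
+ 'nls' → 'dyiwaatcktsmdyiwaatcktsmnls'
repeat ×2 → 'dyiwaatcktsmdyiwaatcktsmnlsdyiwaatcktsmdyiwaatcktsmnls'

'dyiwaatcktsmdyiwaatcktsmnlsdyiwaatcktsmdyiwaatcktsmnls'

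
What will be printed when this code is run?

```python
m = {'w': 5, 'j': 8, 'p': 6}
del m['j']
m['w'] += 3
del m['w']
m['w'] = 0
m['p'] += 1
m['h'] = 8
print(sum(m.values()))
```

del 'j' → {'w': 5, 'p': 6}
m['w'] = 5+3 = 8 → {'w': 8, 'p': 6}
del 'w' → {'p': 6}
m['w'] = 0 → {'p': 6, 'w': 0}
m['p'] = 6+1 = 7 → {'p': 7, 'w': 0}
m['h'] = 8 → {'p': 7, 'w': 0, 'h': 8}
sum of values = 15

15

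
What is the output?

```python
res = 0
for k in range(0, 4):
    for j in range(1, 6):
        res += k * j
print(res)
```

90

k=0,j=1: res = 0+0 = 0
k=0,j=2: res = 0+0 = 0
k=0,j=3: res = 0+0 = 0
k=0,j=4: res = 0+0 = 0
k=0,j=5: res = 0+0 = 0
k=1,j=1: res = 0+1 = 1
k=1,j=2: res = 1+2 = 3
k=1,j=3: res = 3+3 = 6
k=1,j=4: res = 6+4 = 10
k=1,j=5: res = 10+5 = 15
k=2,j=1: res = 15+2 = 17
k=2,j=2: res = 17+4 = 21
k=2,j=3: res = 21+6 = 27
k=2,j=4: res = 27+8 = 35
k=2,j=5: res = 35+10 = 45
k=3,j=1: res = 45+3 = 48
k=3,j=2: res = 48+6 = 54
k=3,j=3: res = 54+9 = 63
k=3,j=4: res = 63+12 = 75
k=3,j=5: res = 75+15 = 90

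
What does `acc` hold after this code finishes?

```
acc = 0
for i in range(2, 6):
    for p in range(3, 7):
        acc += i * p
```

252

i=2,p=3: acc = 0+6 = 6
i=2,p=4: acc = 6+8 = 14
i=2,p=5: acc = 14+10 = 24
i=2,p=6: acc = 24+12 = 36
i=3,p=3: acc = 36+9 = 45
i=3,p=4: acc = 45+12 = 57
i=3,p=5: acc = 57+15 = 72
i=3,p=6: acc = 72+18 = 90
i=4,p=3: acc = 90+12 = 102
i=4,p=4: acc = 102+16 = 118
i=4,p=5: acc = 118+20 = 138
i=4,p=6: acc = 138+24 = 162
i=5,p=3: acc = 162+15 = 177
i=5,p=4: acc = 177+20 = 197
i=5,p=5: acc = 197+25 = 222
i=5,p=6: acc = 222+30 = 252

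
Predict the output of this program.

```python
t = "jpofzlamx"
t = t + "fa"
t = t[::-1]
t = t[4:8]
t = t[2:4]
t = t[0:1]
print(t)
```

+ 'fa' → 'jpofzlamxfa'
reverse → 'afxmalzfopj'
slice [4:8] → 'alzf'
slice [2:4] → 'zf'
slice [0:1] → 'z'

z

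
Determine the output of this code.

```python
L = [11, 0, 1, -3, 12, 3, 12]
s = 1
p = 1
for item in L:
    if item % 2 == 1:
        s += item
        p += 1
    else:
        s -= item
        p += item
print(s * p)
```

-319

item=11: odd, s = 1+11 = 12; p=2
item=0: not odd, s = 12-0 = 12; p=2
item=1: odd, s = 12+1 = 13; p=3
item=-3: odd, s = 13+(-3) = 10; p=4
item=12: not odd, s = 10-12 = -2; p=16
item=3: odd, s = (-2)+3 = 1; p=17
item=12: not odd, s = 1-12 = -11; p=29
s*p = (-11)*29 = -319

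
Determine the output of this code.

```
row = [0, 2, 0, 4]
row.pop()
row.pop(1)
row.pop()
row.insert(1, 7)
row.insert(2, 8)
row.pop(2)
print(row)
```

pop() removes 4 → [0, 2, 0]
pop(1) removes 2 → [0, 0]
pop() removes 0 → [0]
insert 7 at 1 → [0, 7]
insert 8 at 2 → [0, 7, 8]
pop(2) removes 8 → [0, 7]

[0, 7]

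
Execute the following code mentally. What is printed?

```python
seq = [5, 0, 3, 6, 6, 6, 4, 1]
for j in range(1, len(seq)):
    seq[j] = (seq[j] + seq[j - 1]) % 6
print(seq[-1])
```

1

j=1: seq[1] = (0+5)%6 = 5 → [5, 5, 3, 6, 6, 6, 4, 1]
j=2: seq[2] = (3+5)%6 = 2 → [5, 5, 2, 6, 6, 6, 4, 1]
j=3: seq[3] = (6+2)%6 = 2 → [5, 5, 2, 2, 6, 6, 4, 1]
j=4: seq[4] = (6+2)%6 = 2 → [5, 5, 2, 2, 2, 6, 4, 1]
j=5: seq[5] = (6+2)%6 = 2 → [5, 5, 2, 2, 2, 2, 4, 1]
j=6: seq[6] = (4+2)%6 = 0 → [5, 5, 2, 2, 2, 2, 0, 1]
j=7: seq[7] = (1+0)%6 = 1 → [5, 5, 2, 2, 2, 2, 0, 1]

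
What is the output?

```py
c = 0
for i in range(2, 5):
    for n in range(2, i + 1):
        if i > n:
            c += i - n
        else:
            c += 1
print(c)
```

i=2,n=2: not 2>2, c = 0+1 = 1
i=3,n=2: 3>2, c = 1+1 = 2
i=3,n=3: not 3>3, c = 2+1 = 3
i=4,n=2: 4>2, c = 3+2 = 5
i=4,n=3: 4>3, c = 5+1 = 6
i=4,n=4: not 4>4, c = 6+1 = 7

7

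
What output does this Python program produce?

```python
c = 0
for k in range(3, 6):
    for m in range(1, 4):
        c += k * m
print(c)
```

72

k=3,m=1: c = 0+3 = 3
k=3,m=2: c = 3+6 = 9
k=3,m=3: c = 9+9 = 18
k=4,m=1: c = 18+4 = 22
k=4,m=2: c = 22+8 = 30
k=4,m=3: c = 30+12 = 42
k=5,m=1: c = 42+5 = 47
k=5,m=2: c = 47+10 = 57
k=5,m=3: c = 57+15 = 72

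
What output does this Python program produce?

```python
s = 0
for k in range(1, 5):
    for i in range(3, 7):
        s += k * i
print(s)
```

k=1,i=3: s = 0+3 = 3
k=1,i=4: s = 3+4 = 7
k=1,i=5: s = 7+5 = 12
k=1,i=6: s = 12+6 = 18
k=2,i=3: s = 18+6 = 24
k=2,i=4: s = 24+8 = 32
k=2,i=5: s = 32+10 = 42
k=2,i=6: s = 42+12 = 54
k=3,i=3: s = 54+9 = 63
k=3,i=4: s = 63+12 = 75
k=3,i=5: s = 75+15 = 90
k=3,i=6: s = 90+18 = 108
k=4,i=3: s = 108+12 = 120
k=4,i=4: s = 120+16 = 136
k=4,i=5: s = 136+20 = 156
k=4,i=6: s = 156+24 = 180

180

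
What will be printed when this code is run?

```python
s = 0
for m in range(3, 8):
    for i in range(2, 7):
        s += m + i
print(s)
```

225

m=3,i=2: s = 0+5 = 5
m=3,i=3: s = 5+6 = 11
m=3,i=4: s = 11+7 = 18
m=3,i=5: s = 18+8 = 26
m=3,i=6: s = 26+9 = 35
m=4,i=2: s = 35+6 = 41
m=4,i=3: s = 41+7 = 48
m=4,i=4: s = 48+8 = 56
m=4,i=5: s = 56+9 = 65
m=4,i=6: s = 65+10 = 75
m=5,i=2: s = 75+7 = 82
m=5,i=3: s = 82+8 = 90
m=5,i=4: s = 90+9 = 99
m=5,i=5: s = 99+10 = 109
m=5,i=6: s = 109+11 = 120
m=6,i=2: s = 120+8 = 128
m=6,i=3: s = 128+9 = 137
m=6,i=4: s = 137+10 = 147
m=6,i=5: s = 147+11 = 158
m=6,i=6: s = 158+12 = 170
m=7,i=2: s = 170+9 = 179
m=7,i=3: s = 179+10 = 189
m=7,i=4: s = 189+11 = 200
m=7,i=5: s = 200+12 = 212
m=7,i=6: s = 212+13 = 225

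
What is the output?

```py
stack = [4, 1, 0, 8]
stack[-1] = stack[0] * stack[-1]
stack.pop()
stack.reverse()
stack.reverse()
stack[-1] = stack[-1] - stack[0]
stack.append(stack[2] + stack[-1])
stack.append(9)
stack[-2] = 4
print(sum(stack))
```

14

stack[-1] = stack[0]*stack[-1] = 4*8 = 32 → [4, 1, 0, 32]
pop() removes 32 → [4, 1, 0]
reverse → [0, 1, 4]
reverse → [4, 1, 0]
stack[-1] = stack[-1]-stack[0] = 0-4 = -4 → [4, 1, -4]
append stack[2]+stack[-1] = (-4)+(-4) = -8 → [4, 1, -4, -8]
append 9 → [4, 1, -4, -8, 9]
stack[-2] = 4 → [4, 1, -4, 4, 9]
sum = 14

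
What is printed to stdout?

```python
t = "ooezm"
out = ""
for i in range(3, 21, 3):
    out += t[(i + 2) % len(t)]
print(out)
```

ozomeo

i=3: add t[0]='o' → 'o'
i=6: add t[3]='z' → 'oz'
i=9: add t[1]='o' → 'ozo'
i=12: add t[4]='m' → 'ozom'
i=15: add t[2]='e' → 'ozome'
i=18: add t[0]='o' → 'ozomeo'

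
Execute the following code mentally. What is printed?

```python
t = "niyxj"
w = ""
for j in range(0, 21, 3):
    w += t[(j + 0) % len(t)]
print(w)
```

j=0: add t[0]='n' → 'n'
j=3: add t[3]='x' → 'nx'
j=6: add t[1]='i' → 'nxi'
j=9: add t[4]='j' → 'nxij'
j=12: add t[2]='y' → 'nxijy'
j=15: add t[0]='n' → 'nxijyn'
j=18: add t[3]='x' → 'nxijynx'

nxijynx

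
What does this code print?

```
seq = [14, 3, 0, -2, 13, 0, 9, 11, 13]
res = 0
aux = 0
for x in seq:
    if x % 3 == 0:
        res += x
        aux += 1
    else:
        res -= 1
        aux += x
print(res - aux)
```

-46

x=14: not %3==0, res = 0-1 = -1; aux=14
x=3: %3==0, res = (-1)+3 = 2; aux=15
x=0: %3==0, res = 2+0 = 2; aux=16
x=-2: not %3==0, res = 2-1 = 1; aux=14
x=13: not %3==0, res = 1-1 = 0; aux=27
x=0: %3==0, res = 0+0 = 0; aux=28
x=9: %3==0, res = 0+9 = 9; aux=29
x=11: not %3==0, res = 9-1 = 8; aux=40
x=13: not %3==0, res = 8-1 = 7; aux=53
res-aux = 7-53 = -46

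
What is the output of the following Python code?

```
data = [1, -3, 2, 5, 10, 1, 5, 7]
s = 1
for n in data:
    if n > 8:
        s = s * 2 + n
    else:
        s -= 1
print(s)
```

1

n=1: not >8, s = 1-1 = 0
n=-3: not >8, s = 0-1 = -1
n=2: not >8, s = (-1)-1 = -2
n=5: not >8, s = (-2)-1 = -3
n=10: >8, s = (-3)*2+10 = 4
n=1: not >8, s = 4-1 = 3
n=5: not >8, s = 3-1 = 2
n=7: not >8, s = 2-1 = 1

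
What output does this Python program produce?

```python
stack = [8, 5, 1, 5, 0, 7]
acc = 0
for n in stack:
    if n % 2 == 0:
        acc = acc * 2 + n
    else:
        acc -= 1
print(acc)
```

n=8: even, acc = 0*2+8 = 8
n=5: not even, acc = 8-1 = 7
n=1: not even, acc = 7-1 = 6
n=5: not even, acc = 6-1 = 5
n=0: even, acc = 5*2+0 = 10
n=7: not even, acc = 10-1 = 9

9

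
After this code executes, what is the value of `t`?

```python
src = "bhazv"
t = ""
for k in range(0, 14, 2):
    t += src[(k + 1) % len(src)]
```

'hzbavhz'

k=0: add src[1]='h' → 'h'
k=2: add src[3]='z' → 'hz'
k=4: add src[0]='b' → 'hzb'
k=6: add src[2]='a' → 'hzba'
k=8: add src[4]='v' → 'hzbav'
k=10: add src[1]='h' → 'hzbavh'
k=12: add src[3]='z' → 'hzbavhz'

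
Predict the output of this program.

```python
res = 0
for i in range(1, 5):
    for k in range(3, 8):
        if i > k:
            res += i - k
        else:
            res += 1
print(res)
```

i=1,k=3: not 1>3, res = 0+1 = 1
i=1,k=4: not 1>4, res = 1+1 = 2
i=1,k=5: not 1>5, res = 2+1 = 3
i=1,k=6: not 1>6, res = 3+1 = 4
i=1,k=7: not 1>7, res = 4+1 = 5
i=2,k=3: not 2>3, res = 5+1 = 6
i=2,k=4: not 2>4, res = 6+1 = 7
i=2,k=5: not 2>5, res = 7+1 = 8
i=2,k=6: not 2>6, res = 8+1 = 9
i=2,k=7: not 2>7, res = 9+1 = 10
i=3,k=3: not 3>3, res = 10+1 = 11
i=3,k=4: not 3>4, res = 11+1 = 12
i=3,k=5: not 3>5, res = 12+1 = 13
i=3,k=6: not 3>6, res = 13+1 = 14
i=3,k=7: not 3>7, res = 14+1 = 15
i=4,k=3: 4>3, res = 15+1 = 16
i=4,k=4: not 4>4, res = 16+1 = 17
i=4,k=5: not 4>5, res = 17+1 = 18
i=4,k=6: not 4>6, res = 18+1 = 19
i=4,k=7: not 4>7, res = 19+1 = 20

20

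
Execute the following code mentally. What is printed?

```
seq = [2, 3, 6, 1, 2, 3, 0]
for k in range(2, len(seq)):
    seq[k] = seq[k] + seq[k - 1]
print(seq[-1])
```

k=2: seq[2] = 6+3 = 9 → [2, 3, 9, 1, 2, 3, 0]
k=3: seq[3] = 1+9 = 10 → [2, 3, 9, 10, 2, 3, 0]
k=4: seq[4] = 2+10 = 12 → [2, 3, 9, 10, 12, 3, 0]
k=5: seq[5] = 3+12 = 15 → [2, 3, 9, 10, 12, 15, 0]
k=6: seq[6] = 0+15 = 15 → [2, 3, 9, 10, 12, 15, 15]

15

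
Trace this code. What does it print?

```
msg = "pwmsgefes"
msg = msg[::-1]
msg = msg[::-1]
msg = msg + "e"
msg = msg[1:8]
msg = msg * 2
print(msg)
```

wmsgefewmsgefe

reverse → 'sefegsmwp'
reverse → 'pwmsgefes'
+ 'e' → 'pwmsgefese'
slice [1:8] → 'wmsgefe'
repeat ×2 → 'wmsgefewmsgefe'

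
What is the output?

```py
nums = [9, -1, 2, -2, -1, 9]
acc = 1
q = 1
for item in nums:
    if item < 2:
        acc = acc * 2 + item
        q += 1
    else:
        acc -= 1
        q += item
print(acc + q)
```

item=9: not <2, acc = 1-1 = 0; q=10
item=-1: <2, acc = 0*2+(-1) = -1; q=11
item=2: not <2, acc = (-1)-1 = -2; q=13
item=-2: <2, acc = (-2)*2+(-2) = -6; q=14
item=-1: <2, acc = (-6)*2+(-1) = -13; q=15
item=9: not <2, acc = (-13)-1 = -14; q=24
acc+q = (-14)+24 = 10

10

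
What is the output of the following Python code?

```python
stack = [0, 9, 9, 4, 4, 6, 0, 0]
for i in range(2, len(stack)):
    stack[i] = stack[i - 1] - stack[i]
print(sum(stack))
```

-45

i=2: stack[2] = 9-9 = 0 → [0, 9, 0, 4, 4, 6, 0, 0]
i=3: stack[3] = 0-4 = -4 → [0, 9, 0, -4, 4, 6, 0, 0]
i=4: stack[4] = (-4)-4 = -8 → [0, 9, 0, -4, -8, 6, 0, 0]
i=5: stack[5] = (-8)-6 = -14 → [0, 9, 0, -4, -8, -14, 0, 0]
i=6: stack[6] = (-14)-0 = -14 → [0, 9, 0, -4, -8, -14, -14, 0]
i=7: stack[7] = (-14)-0 = -14 → [0, 9, 0, -4, -8, -14, -14, -14]
sum = -45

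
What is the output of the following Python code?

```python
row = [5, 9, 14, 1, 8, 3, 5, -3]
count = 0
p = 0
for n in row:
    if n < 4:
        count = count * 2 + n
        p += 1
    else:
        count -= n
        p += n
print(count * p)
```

-11396

n=5: not <4, count = 0-5 = -5; p=5
n=9: not <4, count = (-5)-9 = -14; p=14
n=14: not <4, count = (-14)-14 = -28; p=28
n=1: <4, count = (-28)*2+1 = -55; p=29
n=8: not <4, count = (-55)-8 = -63; p=37
n=3: <4, count = (-63)*2+3 = -123; p=38
n=5: not <4, count = (-123)-5 = -128; p=43
n=-3: <4, count = (-128)*2+(-3) = -259; p=44
count*p = (-259)*44 = -11396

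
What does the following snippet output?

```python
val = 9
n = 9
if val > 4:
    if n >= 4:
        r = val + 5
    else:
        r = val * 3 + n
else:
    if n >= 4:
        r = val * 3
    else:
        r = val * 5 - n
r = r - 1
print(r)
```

13

val=9, n=9
val > 4 is True; n >= 4 is True
→ r = val + 5 = 14
r = 14-1 = 13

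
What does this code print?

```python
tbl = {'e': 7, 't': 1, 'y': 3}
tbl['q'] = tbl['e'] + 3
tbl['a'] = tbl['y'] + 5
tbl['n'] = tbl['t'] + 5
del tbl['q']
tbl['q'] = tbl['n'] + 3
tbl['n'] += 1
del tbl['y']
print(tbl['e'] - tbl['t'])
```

6

tbl['q'] = tbl['e']+3 = 10 → {'e': 7, 't': 1, 'y': 3, 'q': 10}
tbl['a'] = tbl['y']+5 = 8 → {'e': 7, 't': 1, 'y': 3, 'q': 10, 'a': 8}
tbl['n'] = tbl['t']+5 = 6 → {'e': 7, 't': 1, 'y': 3, 'q': 10, 'a': 8, 'n': 6}
del 'q' → {'e': 7, 't': 1, 'y': 3, 'a': 8, 'n': 6}
tbl['q'] = tbl['n']+3 = 9 → {'e': 7, 't': 1, 'y': 3, 'a': 8, 'n': 6, 'q': 9}
tbl['n'] = 6+1 = 7 → {'e': 7, 't': 1, 'y': 3, 'a': 8, 'n': 7, 'q': 9}
del 'y' → {'e': 7, 't': 1, 'a': 8, 'n': 7, 'q': 9}
tbl['e']-tbl['t'] = 7-1 = 6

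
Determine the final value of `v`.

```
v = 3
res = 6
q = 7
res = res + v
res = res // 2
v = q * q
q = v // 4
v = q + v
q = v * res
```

res = 6+3 = 9
res = 9//2 = 4
v = 7*7 = 49
q = 49//4 = 12
v = 12+49 = 61
q = 61*4 = 244

61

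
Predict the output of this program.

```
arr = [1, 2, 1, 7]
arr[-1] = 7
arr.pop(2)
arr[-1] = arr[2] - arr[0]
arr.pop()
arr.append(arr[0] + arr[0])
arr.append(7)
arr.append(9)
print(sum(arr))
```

arr[-1] = 7 → [1, 2, 1, 7]
pop(2) removes 1 → [1, 2, 7]
arr[-1] = arr[2]-arr[0] = 7-1 = 6 → [1, 2, 6]
pop() removes 6 → [1, 2]
append arr[0]+arr[0] = 1+1 = 2 → [1, 2, 2]
append 7 → [1, 2, 2, 7]
append 9 → [1, 2, 2, 7, 9]
sum = 21

21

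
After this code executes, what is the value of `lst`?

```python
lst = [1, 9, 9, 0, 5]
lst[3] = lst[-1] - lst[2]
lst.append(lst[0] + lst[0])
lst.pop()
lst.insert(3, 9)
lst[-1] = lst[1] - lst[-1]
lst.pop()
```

[1, 9, 9, 9, -4]

lst[3] = lst[-1]-lst[2] = 5-9 = -4 → [1, 9, 9, -4, 5]
append lst[0]+lst[0] = 1+1 = 2 → [1, 9, 9, -4, 5, 2]
pop() removes 2 → [1, 9, 9, -4, 5]
insert 9 at 3 → [1, 9, 9, 9, -4, 5]
lst[-1] = lst[1]-lst[-1] = 9-5 = 4 → [1, 9, 9, 9, -4, 4]
pop() removes 4 → [1, 9, 9, 9, -4]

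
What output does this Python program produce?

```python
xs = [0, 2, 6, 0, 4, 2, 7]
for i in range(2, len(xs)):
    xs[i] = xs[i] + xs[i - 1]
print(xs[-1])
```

i=2: xs[2] = 6+2 = 8 → [0, 2, 8, 0, 4, 2, 7]
i=3: xs[3] = 0+8 = 8 → [0, 2, 8, 8, 4, 2, 7]
i=4: xs[4] = 4+8 = 12 → [0, 2, 8, 8, 12, 2, 7]
i=5: xs[5] = 2+12 = 14 → [0, 2, 8, 8, 12, 14, 7]
i=6: xs[6] = 7+14 = 21 → [0, 2, 8, 8, 12, 14, 21]

21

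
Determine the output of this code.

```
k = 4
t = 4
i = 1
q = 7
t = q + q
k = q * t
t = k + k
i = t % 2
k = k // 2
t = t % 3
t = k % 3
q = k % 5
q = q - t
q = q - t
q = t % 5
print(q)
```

t = 7+7 = 14
k = 7*14 = 98
t = 98+98 = 196
i = 196%2 = 0
k = 98//2 = 49
t = 196%3 = 1
t = 49%3 = 1
q = 49%5 = 4
q = 4-1 = 3
q = 3-1 = 2
q = 1%5 = 1

1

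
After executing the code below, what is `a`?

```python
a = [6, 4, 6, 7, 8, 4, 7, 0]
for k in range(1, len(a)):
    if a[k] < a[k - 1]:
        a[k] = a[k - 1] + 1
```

k=1: 4<6, a[1] = 6+1 = 7 → [6, 7, 6, 7, 8, 4, 7, 0]
k=2: 6<7, a[2] = 7+1 = 8 → [6, 7, 8, 7, 8, 4, 7, 0]
k=3: 7<8, a[3] = 8+1 = 9 → [6, 7, 8, 9, 8, 4, 7, 0]
k=4: 8<9, a[4] = 9+1 = 10 → [6, 7, 8, 9, 10, 4, 7, 0]
k=5: 4<10, a[5] = 10+1 = 11 → [6, 7, 8, 9, 10, 11, 7, 0]
k=6: 7<11, a[6] = 11+1 = 12 → [6, 7, 8, 9, 10, 11, 12, 0]
k=7: 0<12, a[7] = 12+1 = 13 → [6, 7, 8, 9, 10, 11, 12, 13]

[6, 7, 8, 9, 10, 11, 12, 13]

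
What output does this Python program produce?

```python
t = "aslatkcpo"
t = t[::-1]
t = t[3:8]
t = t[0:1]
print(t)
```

reverse → 'opcktalsa'
slice [3:8] → 'ktals'
slice [0:1] → 'k'

k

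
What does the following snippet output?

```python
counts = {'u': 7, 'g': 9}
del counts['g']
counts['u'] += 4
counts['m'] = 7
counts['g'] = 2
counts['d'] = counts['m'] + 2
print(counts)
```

{'u': 11, 'm': 7, 'g': 2, 'd': 9}

del 'g' → {'u': 7}
counts['u'] = 7+4 = 11 → {'u': 11}
counts['m'] = 7 → {'u': 11, 'm': 7}
counts['g'] = 2 → {'u': 11, 'm': 7, 'g': 2}
counts['d'] = counts['m']+2 = 9 → {'u': 11, 'm': 7, 'g': 2, 'd': 9}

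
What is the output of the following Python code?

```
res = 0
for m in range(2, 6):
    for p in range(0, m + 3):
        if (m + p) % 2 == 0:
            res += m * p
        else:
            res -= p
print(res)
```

m=2,p=0: even sum, res = 0+0 = 0
m=2,p=1: odd sum, res = 0-1 = -1
m=2,p=2: even sum, res = (-1)+4 = 3
m=2,p=3: odd sum, res = 3-3 = 0
m=2,p=4: even sum, res = 0+8 = 8
m=3,p=0: odd sum, res = 8-0 = 8
m=3,p=1: even sum, res = 8+3 = 11
m=3,p=2: odd sum, res = 11-2 = 9
m=3,p=3: even sum, res = 9+9 = 18
m=3,p=4: odd sum, res = 18-4 = 14
m=3,p=5: even sum, res = 14+15 = 29
m=4,p=0: even sum, res = 29+0 = 29
m=4,p=1: odd sum, res = 29-1 = 28
m=4,p=2: even sum, res = 28+8 = 36
m=4,p=3: odd sum, res = 36-3 = 33
m=4,p=4: even sum, res = 33+16 = 49
m=4,p=5: odd sum, res = 49-5 = 44
m=4,p=6: even sum, res = 44+24 = 68
m=5,p=0: odd sum, res = 68-0 = 68
m=5,p=1: even sum, res = 68+5 = 73
m=5,p=2: odd sum, res = 73-2 = 71
m=5,p=3: even sum, res = 71+15 = 86
m=5,p=4: odd sum, res = 86-4 = 82
m=5,p=5: even sum, res = 82+25 = 107
m=5,p=6: odd sum, res = 107-6 = 101
m=5,p=7: even sum, res = 101+35 = 136

136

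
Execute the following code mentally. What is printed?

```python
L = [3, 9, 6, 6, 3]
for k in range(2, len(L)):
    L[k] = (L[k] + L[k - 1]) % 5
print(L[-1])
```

4

k=2: L[2] = (6+9)%5 = 0 → [3, 9, 0, 6, 3]
k=3: L[3] = (6+0)%5 = 1 → [3, 9, 0, 1, 3]
k=4: L[4] = (3+1)%5 = 4 → [3, 9, 0, 1, 4]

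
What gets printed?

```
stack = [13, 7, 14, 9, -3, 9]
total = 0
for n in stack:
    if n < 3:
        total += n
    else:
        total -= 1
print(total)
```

n=13: not <3, total = 0-1 = -1
n=7: not <3, total = (-1)-1 = -2
n=14: not <3, total = (-2)-1 = -3
n=9: not <3, total = (-3)-1 = -4
n=-3: <3, total = (-4)+(-3) = -7
n=9: not <3, total = (-7)-1 = -8

-8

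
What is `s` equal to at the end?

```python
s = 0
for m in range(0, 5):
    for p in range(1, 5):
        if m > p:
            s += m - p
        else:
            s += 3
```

m=0,p=1: not 0>1, s = 0+3 = 3
m=0,p=2: not 0>2, s = 3+3 = 6
m=0,p=3: not 0>3, s = 6+3 = 9
m=0,p=4: not 0>4, s = 9+3 = 12
m=1,p=1: not 1>1, s = 12+3 = 15
m=1,p=2: not 1>2, s = 15+3 = 18
m=1,p=3: not 1>3, s = 18+3 = 21
m=1,p=4: not 1>4, s = 21+3 = 24
m=2,p=1: 2>1, s = 24+1 = 25
m=2,p=2: not 2>2, s = 25+3 = 28
m=2,p=3: not 2>3, s = 28+3 = 31
m=2,p=4: not 2>4, s = 31+3 = 34
m=3,p=1: 3>1, s = 34+2 = 36
m=3,p=2: 3>2, s = 36+1 = 37
m=3,p=3: not 3>3, s = 37+3 = 40
m=3,p=4: not 3>4, s = 40+3 = 43
m=4,p=1: 4>1, s = 43+3 = 46
m=4,p=2: 4>2, s = 46+2 = 48
m=4,p=3: 4>3, s = 48+1 = 49
m=4,p=4: not 4>4, s = 49+3 = 52

52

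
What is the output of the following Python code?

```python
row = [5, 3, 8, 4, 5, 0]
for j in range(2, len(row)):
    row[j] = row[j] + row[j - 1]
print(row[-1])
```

20

j=2: row[2] = 8+3 = 11 → [5, 3, 11, 4, 5, 0]
j=3: row[3] = 4+11 = 15 → [5, 3, 11, 15, 5, 0]
j=4: row[4] = 5+15 = 20 → [5, 3, 11, 15, 20, 0]
j=5: row[5] = 0+20 = 20 → [5, 3, 11, 15, 20, 20]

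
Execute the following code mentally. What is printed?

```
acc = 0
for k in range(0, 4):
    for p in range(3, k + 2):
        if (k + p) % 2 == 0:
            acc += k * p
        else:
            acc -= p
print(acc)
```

k=2,p=3: odd sum, acc = 0-3 = -3
k=3,p=3: even sum, acc = (-3)+9 = 6
k=3,p=4: odd sum, acc = 6-4 = 2

2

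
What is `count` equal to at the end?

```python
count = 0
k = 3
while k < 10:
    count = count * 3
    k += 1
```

k=3: count = 0*3 = 0
k=4: count = 0*3 = 0
k=5: count = 0*3 = 0
k=6: count = 0*3 = 0
k=7: count = 0*3 = 0
k=8: count = 0*3 = 0
k=9: count = 0*3 = 0

0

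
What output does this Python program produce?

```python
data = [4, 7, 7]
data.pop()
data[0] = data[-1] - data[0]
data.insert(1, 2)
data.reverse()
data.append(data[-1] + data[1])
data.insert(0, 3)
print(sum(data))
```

pop() removes 7 → [4, 7]
data[0] = data[-1]-data[0] = 7-4 = 3 → [3, 7]
insert 2 at 1 → [3, 2, 7]
reverse → [7, 2, 3]
append data[-1]+data[1] = 3+2 = 5 → [7, 2, 3, 5]
insert 3 at 0 → [3, 7, 2, 3, 5]
sum = 20

20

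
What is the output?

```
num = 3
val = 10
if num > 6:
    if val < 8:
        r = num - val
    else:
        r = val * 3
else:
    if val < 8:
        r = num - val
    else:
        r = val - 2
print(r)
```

8

num=3, val=10
num > 6 is False; val < 8 is False
→ r = val - 2 = 8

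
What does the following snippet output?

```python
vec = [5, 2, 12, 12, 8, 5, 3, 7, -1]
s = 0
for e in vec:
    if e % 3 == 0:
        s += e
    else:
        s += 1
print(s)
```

33

e=5: not %3==0, s = 0+1 = 1
e=2: not %3==0, s = 1+1 = 2
e=12: %3==0, s = 2+12 = 14
e=12: %3==0, s = 14+12 = 26
e=8: not %3==0, s = 26+1 = 27
e=5: not %3==0, s = 27+1 = 28
e=3: %3==0, s = 28+3 = 31
e=7: not %3==0, s = 31+1 = 32
e=-1: not %3==0, s = 32+1 = 33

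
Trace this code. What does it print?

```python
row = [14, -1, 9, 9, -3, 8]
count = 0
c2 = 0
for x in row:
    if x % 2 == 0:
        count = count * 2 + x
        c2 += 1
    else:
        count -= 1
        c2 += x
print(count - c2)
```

12

x=14: even, count = 0*2+14 = 14; c2=1
x=-1: not even, count = 14-1 = 13; c2=0
x=9: not even, count = 13-1 = 12; c2=9
x=9: not even, count = 12-1 = 11; c2=18
x=-3: not even, count = 11-1 = 10; c2=15
x=8: even, count = 10*2+8 = 28; c2=16
count-c2 = 28-16 = 12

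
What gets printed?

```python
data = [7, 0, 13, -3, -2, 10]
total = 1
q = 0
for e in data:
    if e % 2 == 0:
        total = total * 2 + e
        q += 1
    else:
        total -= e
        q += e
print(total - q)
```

e=7: not even, total = 1-7 = -6; q=7
e=0: even, total = (-6)*2+0 = -12; q=8
e=13: not even, total = (-12)-13 = -25; q=21
e=-3: not even, total = (-25)-(-3) = -22; q=18
e=-2: even, total = (-22)*2+(-2) = -46; q=19
e=10: even, total = (-46)*2+10 = -82; q=20
total-q = (-82)-20 = -102

-102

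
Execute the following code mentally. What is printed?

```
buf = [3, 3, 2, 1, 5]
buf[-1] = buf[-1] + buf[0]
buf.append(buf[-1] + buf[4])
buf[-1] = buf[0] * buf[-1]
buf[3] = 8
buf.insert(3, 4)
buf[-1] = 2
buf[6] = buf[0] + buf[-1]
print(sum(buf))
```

buf[-1] = buf[-1]+buf[0] = 5+3 = 8 → [3, 3, 2, 1, 8]
append buf[-1]+buf[4] = 8+8 = 16 → [3, 3, 2, 1, 8, 16]
buf[-1] = buf[0]*buf[-1] = 3*16 = 48 → [3, 3, 2, 1, 8, 48]
buf[3] = 8 → [3, 3, 2, 8, 8, 48]
insert 4 at 3 → [3, 3, 2, 4, 8, 8, 48]
buf[-1] = 2 → [3, 3, 2, 4, 8, 8, 2]
buf[6] = buf[0]+buf[-1] = 3+2 = 5 → [3, 3, 2, 4, 8, 8, 5]
sum = 33

33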